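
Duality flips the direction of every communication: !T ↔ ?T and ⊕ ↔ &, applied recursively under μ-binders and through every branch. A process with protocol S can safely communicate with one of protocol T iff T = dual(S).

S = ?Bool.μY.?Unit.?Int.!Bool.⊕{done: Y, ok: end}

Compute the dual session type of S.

!Bool.μY.!Unit.!Int.?Bool.&{done: Y, ok: end}

?Bool = !Bool
  μY = μY  (binder kept)
    ?Unit = !Unit
      ?Int = !Int
        !Bool = ?Bool
          ⊕{done,ok} = &{done,ok}  (internal→external)
            • done:
              Y self-dual
            • ok:
              end self-dual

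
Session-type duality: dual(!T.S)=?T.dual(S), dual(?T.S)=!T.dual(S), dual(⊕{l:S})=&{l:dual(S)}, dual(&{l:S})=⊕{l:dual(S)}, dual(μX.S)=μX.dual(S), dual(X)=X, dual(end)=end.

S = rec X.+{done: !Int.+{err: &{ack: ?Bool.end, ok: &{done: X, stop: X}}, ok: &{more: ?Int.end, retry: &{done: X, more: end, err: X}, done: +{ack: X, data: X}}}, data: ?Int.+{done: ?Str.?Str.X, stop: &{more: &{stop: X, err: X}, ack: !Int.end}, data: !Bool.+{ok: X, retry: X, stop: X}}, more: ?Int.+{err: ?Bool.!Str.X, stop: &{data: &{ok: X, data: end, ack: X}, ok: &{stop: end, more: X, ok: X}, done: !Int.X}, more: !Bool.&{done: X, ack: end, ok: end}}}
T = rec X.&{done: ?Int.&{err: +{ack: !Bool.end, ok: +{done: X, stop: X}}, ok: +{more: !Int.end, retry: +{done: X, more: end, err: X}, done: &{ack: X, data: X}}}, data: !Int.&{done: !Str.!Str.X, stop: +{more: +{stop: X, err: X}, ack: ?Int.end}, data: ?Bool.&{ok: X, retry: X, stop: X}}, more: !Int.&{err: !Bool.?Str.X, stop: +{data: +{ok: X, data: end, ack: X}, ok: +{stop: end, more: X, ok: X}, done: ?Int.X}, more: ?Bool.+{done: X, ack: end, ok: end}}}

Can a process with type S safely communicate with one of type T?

rec X ‖ rec X  ok (μ self-dual)
  +{done,data,more} ‖ &{done,data,more}  ok same labels
    case done:
      !Int ‖ ?Int  ok
        +{err,ok} ‖ &{err,ok}  ok same labels
          case err:
            &{ack,ok} ‖ +{ack,ok}  ok same labels
              case ack:
                ?Bool ‖ !Bool  ok
                  end ‖ end  ok
              case ok:
                &{done,stop} ‖ +{done,stop}  ok same labels
                  case done:
                    X ‖ X  ok
                  case stop:
                    X ‖ X  ok
          case ok:
            &{more,retry,done} ‖ +{more,retry,done}  ok same labels
              case more:
                ?Int ‖ !Int  ok
                  end ‖ end  ok
              case retry:
                &{done,more,err} ‖ +{done,more,err}  ok same labels
                  case done:
                    X ‖ X  ok
                  case more:
                    end ‖ end  ok
                  case err:
                    X ‖ X  ok
              case done:
                +{ack,data} ‖ &{ack,data}  ok same labels
                  case ack:
                    X ‖ X  ok
                  case data:
                    X ‖ X  ok
    case data:
      ?Int ‖ !Int  ok
        +{done,stop,data} ‖ &{done,stop,data}  ok same labels
          case done:
            ?Str ‖ !Str  ok
              ?Str ‖ !Str  ok
                X ‖ X  ok
          case stop:
            &{more,ack} ‖ +{more,ack}  ok same labels
              case more:
                &{stop,err} ‖ +{stop,err}  ok same labels
                  case stop:
                    X ‖ X  ok
                  case err:
                    X ‖ X  ok
              case ack:
                !Int ‖ ?Int  ok
                  end ‖ end  ok
          case data:
            !Bool ‖ ?Bool  ok
              +{ok,retry,stop} ‖ &{ok,retry,stop}  ok same labels
                case ok:
                  X ‖ X  ok
                case retry:
                  X ‖ X  ok
                case stop:
                  X ‖ X  ok
    case more:
      ?Int ‖ !Int  ok
        +{err,stop,more} ‖ &{err,stop,more}  ok same labels
          case err:
            ?Bool ‖ !Bool  ok
              !Str ‖ ?Str  ok
                X ‖ X  ok
          case stop:
            &{data,ok,done} ‖ +{data,ok,done}  ok same labels
              case data:
                &{ok,data,ack} ‖ +{ok,data,ack}  ok same labels
                  case ok:
                    X ‖ X  ok
                  case data:
                    end ‖ end  ok
                  case ack:
                    X ‖ X  ok
              case ok:
                &{stop,more,ok} ‖ +{stop,more,ok}  ok same labels
                  case stop:
                    end ‖ end  ok
                  case more:
                    X ‖ X  ok
                  case ok:
                    X ‖ X  ok
              case done:
                !Int ‖ ?Int  ok
                  X ‖ X  ok
          case more:
            !Bool ‖ ?Bool  ok
              &{done,ack,ok} ‖ +{done,ack,ok}  ok same labels
                case done:
                  X ‖ X  ok
                case ack:
                  end ‖ end  ok
                case ok:
                  end ‖ end  ok

YES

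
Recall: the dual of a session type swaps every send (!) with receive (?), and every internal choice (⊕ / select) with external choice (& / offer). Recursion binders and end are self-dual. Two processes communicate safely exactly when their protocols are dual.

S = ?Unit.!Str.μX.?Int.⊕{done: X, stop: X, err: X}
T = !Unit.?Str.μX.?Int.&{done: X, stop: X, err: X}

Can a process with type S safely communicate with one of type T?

?Unit | !Unit  match
  !Str | ?Str  match
    μX | μX  match (μ self-dual)
      ?Int | ?Int  ✗ same direction on both sides — not dual

NO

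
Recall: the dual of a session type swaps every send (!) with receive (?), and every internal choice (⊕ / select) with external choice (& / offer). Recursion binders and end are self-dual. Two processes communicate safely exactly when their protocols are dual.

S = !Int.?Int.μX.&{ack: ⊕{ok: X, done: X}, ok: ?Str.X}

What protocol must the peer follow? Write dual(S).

?Int.!Int.μX.⊕{ack: &{ok: X, done: X}, ok: !Str.X}

!Int ↦ ?Int
  ?Int ↦ !Int
    μX ↦ μX  (rec unchanged)
      &{ack,ok} ↦ ⊕{ack,ok}  (offer→select)
        [ack]
          ⊕{ok,done} ↦ &{ok,done}  (⊕→&)
            [ok]
              X ↦ X
            [done]
              X ↦ X
        [ok]
          ?Str ↦ !Str
            X ↦ X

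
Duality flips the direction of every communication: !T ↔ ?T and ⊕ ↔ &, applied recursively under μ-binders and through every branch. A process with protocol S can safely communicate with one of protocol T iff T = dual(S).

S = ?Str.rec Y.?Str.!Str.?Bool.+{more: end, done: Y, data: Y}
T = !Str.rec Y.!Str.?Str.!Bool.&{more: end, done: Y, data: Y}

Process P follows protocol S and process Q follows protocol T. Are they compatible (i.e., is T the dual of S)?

?Str vs !Str  ok
  rec Y vs rec Y  ok (rec unchanged)
    ?Str vs !Str  ok
      !Str vs ?Str  ok
        ?Bool vs !Bool  ok
          +{more,done,data} vs &{more,done,data}  ok same labels
            • more:
              end vs end  ok
            • done:
              Y vs Y  ok
            • data:
              Y vs Y  ok

YES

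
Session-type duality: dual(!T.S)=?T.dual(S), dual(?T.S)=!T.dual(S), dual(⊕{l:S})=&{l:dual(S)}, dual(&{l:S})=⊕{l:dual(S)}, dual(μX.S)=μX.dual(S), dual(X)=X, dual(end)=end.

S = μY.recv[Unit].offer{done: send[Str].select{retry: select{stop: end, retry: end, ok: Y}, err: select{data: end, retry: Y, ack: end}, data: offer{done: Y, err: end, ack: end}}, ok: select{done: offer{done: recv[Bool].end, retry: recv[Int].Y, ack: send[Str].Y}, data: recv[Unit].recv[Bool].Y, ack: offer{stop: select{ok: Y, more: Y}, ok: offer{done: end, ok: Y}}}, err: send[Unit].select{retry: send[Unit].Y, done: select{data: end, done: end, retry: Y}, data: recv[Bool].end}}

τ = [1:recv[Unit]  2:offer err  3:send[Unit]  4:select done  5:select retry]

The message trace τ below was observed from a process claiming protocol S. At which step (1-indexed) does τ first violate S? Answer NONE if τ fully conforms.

[1] recv[Unit]  ✓  cont: offer{done: send[Str].select{retry: select{stop: end, retry: end, ok: μY.…}, err: select{data: end, retry: μY.…, ack: end}, data: offer{done: μY.…, err: end, ack: end}}, ok: select{done: offer{done: recv[Bool].end, retry: recv[Int].μY.…, ack: send[Str].μY.…}, data: recv[Unit].recv[Bool].μY.…, ack: offer{stop: select{ok: μY.…, more: μY.…}, ok: offer{done: end, ok: μY.…}}}, err: send[Unit].select{retry: send[Unit].μY.…, done: select{data: end, done: end, retry: μY.…}, data: recv[Bool].end}}
[2] offer err  ✓  cont: send[Unit].select{retry: send[Unit].μY.…, done: select{data: end, done: end, retry: μY.…}, data: recv[Bool].end}
[3] send[Unit]  ✓  cont: select{retry: send[Unit].μY.…, done: select{data: end, done: end, retry: μY.…}, data: recv[Bool].end}
[4] select done  ✓  cont: select{data: end, done: end, retry: μY.…}
[5] select retry  ✓  cont: μY.…
trace exhausted — no violation

NONE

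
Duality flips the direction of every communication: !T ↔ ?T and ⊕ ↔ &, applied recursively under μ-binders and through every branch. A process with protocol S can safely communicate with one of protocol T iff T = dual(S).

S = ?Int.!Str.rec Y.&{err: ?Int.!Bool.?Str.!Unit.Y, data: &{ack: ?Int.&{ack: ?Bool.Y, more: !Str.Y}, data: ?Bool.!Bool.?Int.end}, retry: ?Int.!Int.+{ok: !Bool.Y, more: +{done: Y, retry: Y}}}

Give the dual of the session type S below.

!Int.?Str.rec Y.+{err: !Int.?Bool.!Str.?Unit.Y, data: +{ack: !Int.+{ack: !Bool.Y, more: ?Str.Y}, data: !Bool.?Bool.!Int.end}, retry: !Int.?Int.&{ok: ?Bool.Y, more: &{done: Y, retry: Y}}}

?Int ↦ !Int
  !Str ↦ ?Str
    rec Y ↦ rec Y  (μ self-dual)
      &{err,data,retry} ↦ +{err,data,retry}  (external→internal)
        case err:
          ?Int ↦ !Int
            !Bool ↦ ?Bool
              ?Str ↦ !Str
                !Unit ↦ ?Unit
                  Y ↦ Y
        case data:
          &{ack,data} ↦ +{ack,data}  (external→internal)
            case ack:
              ?Int ↦ !Int
                &{ack,more} ↦ +{ack,more}  (external→internal)
                  case ack:
                    ?Bool ↦ !Bool
                      Y ↦ Y
                  case more:
                    !Str ↦ ?Str
                      Y ↦ Y
            case data:
              ?Bool ↦ !Bool
                !Bool ↦ ?Bool
                  ?Int ↦ !Int
                    end ↦ end
        case retry:
          ?Int ↦ !Int
            !Int ↦ ?Int
              +{ok,more} ↦ &{ok,more}  (select→offer)
                case ok:
                  !Bool ↦ ?Bool
                    Y ↦ Y
                case more:
                  +{done,retry} ↦ &{done,retry}  (select→offer)
                    case done:
                      Y ↦ Y
                    case retry:
                      Y ↦ Y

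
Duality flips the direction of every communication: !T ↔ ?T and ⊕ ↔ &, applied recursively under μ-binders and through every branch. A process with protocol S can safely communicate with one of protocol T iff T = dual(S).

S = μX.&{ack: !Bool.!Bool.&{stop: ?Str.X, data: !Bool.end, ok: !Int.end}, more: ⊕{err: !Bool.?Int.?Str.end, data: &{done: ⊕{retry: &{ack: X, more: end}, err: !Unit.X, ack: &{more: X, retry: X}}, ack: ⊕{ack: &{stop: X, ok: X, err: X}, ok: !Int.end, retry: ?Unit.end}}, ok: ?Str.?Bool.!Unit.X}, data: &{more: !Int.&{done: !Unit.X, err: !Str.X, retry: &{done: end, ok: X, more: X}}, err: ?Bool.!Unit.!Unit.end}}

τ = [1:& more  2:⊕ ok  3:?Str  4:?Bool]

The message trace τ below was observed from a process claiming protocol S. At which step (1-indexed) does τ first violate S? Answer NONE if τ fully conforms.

step 1: & more  match  residual = ⊕{err: !Bool.?Int.?Str.end, data: &{done: ⊕{retry: &{ack: μX.…, more: end}, err: !Unit.μX.…, ack: &{more: μX.…, retry: μX.…}}, ack: ⊕{ack: &{stop: μX.…, ok: μX.…, err: μX.…}, ok: !Int.end, retry: ?Unit.end}}, ok: ?Str.?Bool.!Unit.μX.…}
step 2: ⊕ ok  match  residual = ?Str.?Bool.!Unit.μX.…
step 3: ?Str  match  residual = ?Bool.!Unit.μX.…
step 4: ?Bool  match  residual = !Unit.μX.…
τ conforms to S (length 4)

NONE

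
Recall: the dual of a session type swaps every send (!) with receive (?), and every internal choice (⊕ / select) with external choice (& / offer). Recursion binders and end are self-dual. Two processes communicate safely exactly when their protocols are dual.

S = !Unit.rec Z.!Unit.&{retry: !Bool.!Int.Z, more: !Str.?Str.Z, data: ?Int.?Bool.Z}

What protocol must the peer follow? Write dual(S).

?Unit.rec Z.?Unit.+{retry: ?Bool.?Int.Z, more: ?Str.!Str.Z, data: !Int.!Bool.Z}

!Unit → ?Unit
  rec Z → rec Z  (binder kept)
    !Unit → ?Unit
      &{retry,more,data} → +{retry,more,data}  (external→internal)
        case retry:
          !Bool → ?Bool
            !Int → ?Int
              Z ↦ Z
        case more:
          !Str → ?Str
            ?Str → !Str
              Z ↦ Z
        case data:
          ?Int → !Int
            ?Bool → !Bool
              Z ↦ Z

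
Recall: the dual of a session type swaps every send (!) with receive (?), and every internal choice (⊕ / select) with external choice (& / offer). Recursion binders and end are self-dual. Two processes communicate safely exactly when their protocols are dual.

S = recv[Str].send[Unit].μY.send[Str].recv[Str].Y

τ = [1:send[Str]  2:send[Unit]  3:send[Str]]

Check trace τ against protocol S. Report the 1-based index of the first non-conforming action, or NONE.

step 1: got send[Str], protocol expects recv[Str]  ✗

1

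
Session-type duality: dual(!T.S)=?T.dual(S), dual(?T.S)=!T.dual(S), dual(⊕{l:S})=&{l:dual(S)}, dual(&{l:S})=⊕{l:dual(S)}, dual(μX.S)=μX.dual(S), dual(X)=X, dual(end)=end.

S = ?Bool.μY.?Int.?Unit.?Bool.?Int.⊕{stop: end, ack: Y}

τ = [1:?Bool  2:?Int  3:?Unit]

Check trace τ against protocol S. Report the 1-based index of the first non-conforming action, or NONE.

NONE

step 1: ?Bool  ok  cont: μY.…
step 2: ?Int  ok  cont: ?Unit.?Bool.?Int.⊕{stop: end, ack: μY.…}
step 3: ?Unit  ok  cont: ?Bool.?Int.⊕{stop: end, ack: μY.…}
trace exhausted — no violation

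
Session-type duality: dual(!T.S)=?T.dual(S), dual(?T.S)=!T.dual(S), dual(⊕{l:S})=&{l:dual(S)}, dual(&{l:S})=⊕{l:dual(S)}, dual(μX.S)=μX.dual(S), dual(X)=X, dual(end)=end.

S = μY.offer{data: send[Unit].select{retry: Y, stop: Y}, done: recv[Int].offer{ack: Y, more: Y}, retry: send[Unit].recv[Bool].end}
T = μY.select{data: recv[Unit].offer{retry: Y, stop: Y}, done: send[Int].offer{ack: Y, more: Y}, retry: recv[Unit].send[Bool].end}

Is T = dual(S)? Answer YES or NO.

μY ‖ μY  ✓ (binder kept)
  offer{data,done,retry} ‖ select{data,done,retry}  ✓ labels match
    • data:
      send[Unit] ‖ recv[Unit]  ✓
        select{retry,stop} ‖ offer{retry,stop}  ✓ labels match
          • retry:
            Y ‖ Y  ✓
          • stop:
            Y ‖ Y  ✓
    • done:
      recv[Int] ‖ send[Int]  ✓
        offer{ack,more} ‖ offer{ack,more}  ✗ choice polarity not flipped — not dual

NO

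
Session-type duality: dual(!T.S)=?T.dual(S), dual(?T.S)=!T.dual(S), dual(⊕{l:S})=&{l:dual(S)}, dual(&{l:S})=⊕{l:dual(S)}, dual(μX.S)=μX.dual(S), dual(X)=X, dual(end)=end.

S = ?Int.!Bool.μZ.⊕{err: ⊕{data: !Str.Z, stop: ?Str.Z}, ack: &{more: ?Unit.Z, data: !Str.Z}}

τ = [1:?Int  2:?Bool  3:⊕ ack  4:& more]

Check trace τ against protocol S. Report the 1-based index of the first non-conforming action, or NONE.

2

[1] ?Int  match  state: !Bool.μZ.…
[2] got ?Bool, protocol expects !Bool  ✗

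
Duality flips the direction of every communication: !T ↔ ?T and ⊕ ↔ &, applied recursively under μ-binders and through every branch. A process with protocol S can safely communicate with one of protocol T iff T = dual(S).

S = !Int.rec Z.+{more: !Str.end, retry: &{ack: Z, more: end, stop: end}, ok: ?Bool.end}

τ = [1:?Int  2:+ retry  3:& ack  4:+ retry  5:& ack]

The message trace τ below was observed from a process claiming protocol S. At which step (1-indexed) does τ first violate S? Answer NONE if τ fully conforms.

step 1: got ?Int, protocol expects !Int  ✗

1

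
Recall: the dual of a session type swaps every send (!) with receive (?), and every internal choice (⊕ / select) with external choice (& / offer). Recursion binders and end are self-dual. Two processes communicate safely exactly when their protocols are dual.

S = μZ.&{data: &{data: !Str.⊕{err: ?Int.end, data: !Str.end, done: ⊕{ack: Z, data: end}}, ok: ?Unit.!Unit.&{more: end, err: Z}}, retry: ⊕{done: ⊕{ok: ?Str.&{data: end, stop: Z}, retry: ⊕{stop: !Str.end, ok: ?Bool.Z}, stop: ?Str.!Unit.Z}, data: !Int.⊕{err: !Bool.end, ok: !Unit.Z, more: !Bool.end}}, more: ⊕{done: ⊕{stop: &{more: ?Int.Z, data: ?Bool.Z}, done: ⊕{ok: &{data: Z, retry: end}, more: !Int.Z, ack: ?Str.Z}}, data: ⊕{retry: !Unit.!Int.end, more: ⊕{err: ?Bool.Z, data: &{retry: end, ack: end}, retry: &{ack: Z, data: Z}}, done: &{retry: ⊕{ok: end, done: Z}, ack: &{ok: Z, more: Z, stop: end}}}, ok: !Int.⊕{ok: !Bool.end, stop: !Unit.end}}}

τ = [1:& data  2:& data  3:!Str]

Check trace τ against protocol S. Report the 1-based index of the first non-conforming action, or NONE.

@1 & data  ✓  now at &{data: !Str.⊕{err: ?Int.end, data: !Str.end, done: ⊕{ack: μZ.…, data: end}}, ok: ?Unit.!Unit.&{more: end, err: μZ.…}}
@2 & data  ✓  now at !Str.⊕{err: ?Int.end, data: !Str.end, done: ⊕{ack: μZ.…, data: end}}
@3 !Str  ✓  now at ⊕{err: ?Int.end, data: !Str.end, done: ⊕{ack: μZ.…, data: end}}
τ conforms to S (length 3)

NONE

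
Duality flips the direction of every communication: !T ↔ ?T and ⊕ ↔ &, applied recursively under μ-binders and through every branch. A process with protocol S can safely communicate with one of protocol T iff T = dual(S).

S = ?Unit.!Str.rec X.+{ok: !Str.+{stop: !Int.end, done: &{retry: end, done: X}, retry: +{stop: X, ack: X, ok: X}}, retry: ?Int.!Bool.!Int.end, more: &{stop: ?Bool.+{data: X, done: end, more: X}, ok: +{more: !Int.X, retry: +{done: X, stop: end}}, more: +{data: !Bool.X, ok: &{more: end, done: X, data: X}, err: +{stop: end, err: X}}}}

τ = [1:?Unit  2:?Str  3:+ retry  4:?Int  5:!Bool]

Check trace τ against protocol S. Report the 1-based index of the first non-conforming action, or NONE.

2

step 1: ?Unit  ok  cont: !Str.rec X.…
step 2: got ?Str, protocol expects !Str  ✗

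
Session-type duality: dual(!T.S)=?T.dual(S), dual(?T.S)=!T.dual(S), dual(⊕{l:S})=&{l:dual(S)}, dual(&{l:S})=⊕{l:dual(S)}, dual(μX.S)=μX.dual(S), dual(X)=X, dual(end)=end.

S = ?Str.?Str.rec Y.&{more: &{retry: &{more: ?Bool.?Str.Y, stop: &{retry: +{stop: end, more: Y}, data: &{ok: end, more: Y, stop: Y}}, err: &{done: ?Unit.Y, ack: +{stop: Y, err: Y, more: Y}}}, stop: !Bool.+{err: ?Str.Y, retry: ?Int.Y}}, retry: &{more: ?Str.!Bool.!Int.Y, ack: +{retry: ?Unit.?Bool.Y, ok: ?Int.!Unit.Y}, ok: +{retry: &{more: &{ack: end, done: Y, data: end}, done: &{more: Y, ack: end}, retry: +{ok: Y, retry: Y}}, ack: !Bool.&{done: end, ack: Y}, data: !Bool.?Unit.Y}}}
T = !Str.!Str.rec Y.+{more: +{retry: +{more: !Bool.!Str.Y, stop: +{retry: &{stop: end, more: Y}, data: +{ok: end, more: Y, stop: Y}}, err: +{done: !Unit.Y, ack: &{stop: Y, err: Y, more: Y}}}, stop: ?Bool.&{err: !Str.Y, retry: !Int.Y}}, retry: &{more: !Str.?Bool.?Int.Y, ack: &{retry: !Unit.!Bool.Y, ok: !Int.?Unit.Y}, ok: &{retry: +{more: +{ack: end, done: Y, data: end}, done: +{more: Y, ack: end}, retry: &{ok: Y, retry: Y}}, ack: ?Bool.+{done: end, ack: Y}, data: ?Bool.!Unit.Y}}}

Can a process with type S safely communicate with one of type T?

NO

?Str vs !Str  ✓
  ?Str vs !Str  ✓
    rec Y vs rec Y  ✓ (μ self-dual)
      &{more,retry} vs +{more,retry}  ✓ labels match
        [more]
          &{retry,stop} vs +{retry,stop}  ✓ labels match
            [retry]
              &{more,stop,err} vs +{more,stop,err}  ✓ labels match
                [more]
                  ?Bool vs !Bool  ✓
                    ?Str vs !Str  ✓
                      Y vs Y  ✓
                [stop]
                  &{retry,data} vs +{retry,data}  ✓ labels match
                    [retry]
                      +{stop,more} vs &{stop,more}  ✓ labels match
                        [stop]
                          end vs end  ✓
                        [more]
                          Y vs Y  ✓
                    [data]
                      &{ok,more,stop} vs +{ok,more,stop}  ✓ labels match
                        [ok]
                          end vs end  ✓
                        [more]
                          Y vs Y  ✓
                        [stop]
                          Y vs Y  ✓
                [err]
                  &{done,ack} vs +{done,ack}  ✓ labels match
                    [done]
                      ?Unit vs !Unit  ✓
                        Y vs Y  ✓
                    [ack]
                      +{stop,err,more} vs &{stop,err,more}  ✓ labels match
                        [stop]
                          Y vs Y  ✓
                        [err]
                          Y vs Y  ✓
                        [more]
                          Y vs Y  ✓
            [stop]
              !Bool vs ?Bool  ✓
                +{err,retry} vs &{err,retry}  ✓ labels match
                  [err]
                    ?Str vs !Str  ✓
                      Y vs Y  ✓
                  [retry]
                    ?Int vs !Int  ✓
                      Y vs Y  ✓
        [retry]
          &{more,ack,ok} vs &{more,ack,ok}  ✗ choice polarity not flipped — not dual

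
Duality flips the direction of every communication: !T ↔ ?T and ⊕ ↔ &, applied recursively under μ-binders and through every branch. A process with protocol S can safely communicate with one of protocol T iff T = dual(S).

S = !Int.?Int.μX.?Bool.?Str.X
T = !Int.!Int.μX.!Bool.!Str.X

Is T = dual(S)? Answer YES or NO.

NO

!Int ‖ !Int  ✗ same direction on both sides — not dual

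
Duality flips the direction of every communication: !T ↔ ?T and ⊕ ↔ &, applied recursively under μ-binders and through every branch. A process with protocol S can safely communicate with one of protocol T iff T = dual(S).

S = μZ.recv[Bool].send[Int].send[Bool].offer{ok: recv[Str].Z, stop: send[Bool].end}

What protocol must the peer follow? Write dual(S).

μZ.send[Bool].recv[Int].recv[Bool].select{ok: send[Str].Z, stop: recv[Bool].end}

μZ → μZ  (rec unchanged)
  recv[Bool] → send[Bool]
    send[Int] → recv[Int]
      send[Bool] → recv[Bool]
        offer{ok,stop} → select{ok,stop}  (offer→select)
          • ok:
            recv[Str] → send[Str]
              dual(Z) = Z
          • stop:
            send[Bool] → recv[Bool]
              dual(end) = end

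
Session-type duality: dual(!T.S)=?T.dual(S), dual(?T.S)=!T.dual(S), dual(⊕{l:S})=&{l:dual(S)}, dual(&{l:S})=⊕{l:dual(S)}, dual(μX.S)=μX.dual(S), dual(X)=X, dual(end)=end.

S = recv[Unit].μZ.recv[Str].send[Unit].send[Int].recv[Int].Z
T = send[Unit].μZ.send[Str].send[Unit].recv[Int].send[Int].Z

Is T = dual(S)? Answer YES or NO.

NO

recv[Unit] ‖ send[Unit]  match
  μZ ‖ μZ  match (μ self-dual)
    recv[Str] ‖ send[Str]  match
      send[Unit] ‖ send[Unit]  ✗ same direction on both sides — not dual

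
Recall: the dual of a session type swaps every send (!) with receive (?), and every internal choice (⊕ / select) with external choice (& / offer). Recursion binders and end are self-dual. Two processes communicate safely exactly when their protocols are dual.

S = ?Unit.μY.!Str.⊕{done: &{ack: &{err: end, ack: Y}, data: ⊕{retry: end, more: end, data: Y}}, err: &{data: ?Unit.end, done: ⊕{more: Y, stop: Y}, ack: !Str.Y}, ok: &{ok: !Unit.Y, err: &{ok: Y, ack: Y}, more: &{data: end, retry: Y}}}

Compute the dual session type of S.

?Unit → !Unit
  μY → μY  (rec unchanged)
    !Str → ?Str
      ⊕{done,err,ok} → &{done,err,ok}  (select→offer)
        [done]
          &{ack,data} → ⊕{ack,data}  (external→internal)
            [ack]
              &{err,ack} → ⊕{err,ack}  (external→internal)
                [err]
                  end self-dual
                [ack]
                  Y self-dual
            [data]
              ⊕{retry,more,data} → &{retry,more,data}  (select→offer)
                [retry]
                  end self-dual
                [more]
                  end self-dual
                [data]
                  Y self-dual
        [err]
          &{data,done,ack} → ⊕{data,done,ack}  (external→internal)
            [data]
              ?Unit → !Unit
                end self-dual
            [done]
              ⊕{more,stop} → &{more,stop}  (select→offer)
                [more]
                  Y self-dual
                [stop]
                  Y self-dual
            [ack]
              !Str → ?Str
                Y self-dual
        [ok]
          &{ok,err,more} → ⊕{ok,err,more}  (external→internal)
            [ok]
              !Unit → ?Unit
                Y self-dual
            [err]
              &{ok,ack} → ⊕{ok,ack}  (external→internal)
                [ok]
                  Y self-dual
                [ack]
                  Y self-dual
            [more]
              &{data,retry} → ⊕{data,retry}  (external→internal)
                [data]
                  end self-dual
                [retry]
                  Y self-dual

!Unit.μY.?Str.&{done: ⊕{ack: ⊕{err: end, ack: Y}, data: &{retry: end, more: end, data: Y}}, err: ⊕{data: !Unit.end, done: &{more: Y, stop: Y}, ack: ?Str.Y}, ok: ⊕{ok: ?Unit.Y, err: ⊕{ok: Y, ack: Y}, more: ⊕{data: end, retry: Y}}}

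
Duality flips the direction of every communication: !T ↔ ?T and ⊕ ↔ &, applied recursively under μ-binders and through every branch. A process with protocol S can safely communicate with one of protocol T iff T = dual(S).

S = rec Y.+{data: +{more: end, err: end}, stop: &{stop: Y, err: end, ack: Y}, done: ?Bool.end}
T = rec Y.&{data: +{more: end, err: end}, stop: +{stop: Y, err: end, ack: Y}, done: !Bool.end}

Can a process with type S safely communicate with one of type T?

rec Y ‖ rec Y  ✓ (μ self-dual)
  +{data,stop,done} ‖ &{data,stop,done}  ✓ same labels
    • data:
      +{more,err} ‖ +{more,err}  ✗ choice polarity not flipped — not dual

NO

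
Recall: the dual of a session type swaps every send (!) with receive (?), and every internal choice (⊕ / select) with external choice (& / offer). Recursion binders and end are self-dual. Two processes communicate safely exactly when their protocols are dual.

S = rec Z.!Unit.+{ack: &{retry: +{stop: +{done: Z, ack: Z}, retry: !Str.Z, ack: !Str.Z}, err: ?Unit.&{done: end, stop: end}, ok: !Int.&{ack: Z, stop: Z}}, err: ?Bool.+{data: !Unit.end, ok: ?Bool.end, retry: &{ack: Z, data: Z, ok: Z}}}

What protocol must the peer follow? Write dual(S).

rec Z.?Unit.&{ack: +{retry: &{stop: &{done: Z, ack: Z}, retry: ?Str.Z, ack: ?Str.Z}, err: !Unit.+{done: end, stop: end}, ok: ?Int.+{ack: Z, stop: Z}}, err: !Bool.&{data: ?Unit.end, ok: !Bool.end, retry: +{ack: Z, data: Z, ok: Z}}}

rec Z → rec Z  (binder kept)
  !Unit → ?Unit
    +{ack,err} → &{ack,err}  (⊕→&)
      • ack:
        &{retry,err,ok} → +{retry,err,ok}  (&→⊕)
          • retry:
            +{stop,retry,ack} → &{stop,retry,ack}  (⊕→&)
              • stop:
                +{done,ack} → &{done,ack}  (⊕→&)
                  • done:
                    dual(Z) = Z
                  • ack:
                    dual(Z) = Z
              • retry:
                !Str → ?Str
                  dual(Z) = Z
              • ack:
                !Str → ?Str
                  dual(Z) = Z
          • err:
            ?Unit → !Unit
              &{done,stop} → +{done,stop}  (&→⊕)
                • done:
                  dual(end) = end
                • stop:
                  dual(end) = end
          • ok:
            !Int → ?Int
              &{ack,stop} → +{ack,stop}  (&→⊕)
                • ack:
                  dual(Z) = Z
                • stop:
                  dual(Z) = Z
      • err:
        ?Bool → !Bool
          +{data,ok,retry} → &{data,ok,retry}  (⊕→&)
            • data:
              !Unit → ?Unit
                dual(end) = end
            • ok:
              ?Bool → !Bool
                dual(end) = end
            • retry:
              &{ack,data,ok} → +{ack,data,ok}  (&→⊕)
                • ack:
                  dual(Z) = Z
                • data:
                  dual(Z) = Z
                • ok:
                  dual(Z) = Z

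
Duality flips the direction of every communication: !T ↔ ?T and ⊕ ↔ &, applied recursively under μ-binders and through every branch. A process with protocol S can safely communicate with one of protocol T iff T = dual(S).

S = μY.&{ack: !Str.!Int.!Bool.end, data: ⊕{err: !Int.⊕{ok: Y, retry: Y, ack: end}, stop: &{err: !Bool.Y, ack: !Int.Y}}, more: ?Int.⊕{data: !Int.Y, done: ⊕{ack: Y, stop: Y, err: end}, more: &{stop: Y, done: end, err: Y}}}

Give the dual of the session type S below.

μY.⊕{ack: ?Str.?Int.?Bool.end, data: &{err: ?Int.&{ok: Y, retry: Y, ack: end}, stop: ⊕{err: ?Bool.Y, ack: ?Int.Y}}, more: !Int.&{data: ?Int.Y, done: &{ack: Y, stop: Y, err: end}, more: ⊕{stop: Y, done: end, err: Y}}}

μY ↦ μY  (μ self-dual)
  &{ack,data,more} ↦ ⊕{ack,data,more}  (offer→select)
    • ack:
      !Str ↦ ?Str
        !Int ↦ ?Int
          !Bool ↦ ?Bool
            dual(end) = end
    • data:
      ⊕{err,stop} ↦ &{err,stop}  (select→offer)
        • err:
          !Int ↦ ?Int
            ⊕{ok,retry,ack} ↦ &{ok,retry,ack}  (select→offer)
              • ok:
                dual(Y) = Y
              • retry:
                dual(Y) = Y
              • ack:
                dual(end) = end
        • stop:
          &{err,ack} ↦ ⊕{err,ack}  (offer→select)
            • err:
              !Bool ↦ ?Bool
                dual(Y) = Y
            • ack:
              !Int ↦ ?Int
                dual(Y) = Y
    • more:
      ?Int ↦ !Int
        ⊕{data,done,more} ↦ &{data,done,more}  (select→offer)
          • data:
            !Int ↦ ?Int
              dual(Y) = Y
          • done:
            ⊕{ack,stop,err} ↦ &{ack,stop,err}  (select→offer)
              • ack:
                dual(Y) = Y
              • stop:
                dual(Y) = Y
              • err:
                dual(end) = end
          • more:
            &{stop,done,err} ↦ ⊕{stop,done,err}  (offer→select)
              • stop:
                dual(Y) = Y
              • done:
                dual(end) = end
              • err:
                dual(Y) = Y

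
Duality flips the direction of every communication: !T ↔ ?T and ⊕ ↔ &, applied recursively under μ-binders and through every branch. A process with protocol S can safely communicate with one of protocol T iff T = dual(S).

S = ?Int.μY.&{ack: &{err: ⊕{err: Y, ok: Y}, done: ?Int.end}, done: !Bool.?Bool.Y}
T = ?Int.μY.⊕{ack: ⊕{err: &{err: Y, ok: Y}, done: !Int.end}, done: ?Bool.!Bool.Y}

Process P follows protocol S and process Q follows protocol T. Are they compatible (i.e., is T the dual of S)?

NO

?Int vs ?Int  ✗ same direction on both sides — not dual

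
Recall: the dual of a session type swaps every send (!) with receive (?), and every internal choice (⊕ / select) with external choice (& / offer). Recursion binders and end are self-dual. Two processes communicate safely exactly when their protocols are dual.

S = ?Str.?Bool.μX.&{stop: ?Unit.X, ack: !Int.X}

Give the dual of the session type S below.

?Str = !Str
  ?Bool = !Bool
    μX = μX  (μ self-dual)
      &{stop,ack} = ⊕{stop,ack}  (offer→select)
        [stop]
          ?Unit = !Unit
            X self-dual
        [ack]
          !Int = ?Int
            X self-dual

!Str.!Bool.μX.⊕{stop: !Unit.X, ack: ?Int.X}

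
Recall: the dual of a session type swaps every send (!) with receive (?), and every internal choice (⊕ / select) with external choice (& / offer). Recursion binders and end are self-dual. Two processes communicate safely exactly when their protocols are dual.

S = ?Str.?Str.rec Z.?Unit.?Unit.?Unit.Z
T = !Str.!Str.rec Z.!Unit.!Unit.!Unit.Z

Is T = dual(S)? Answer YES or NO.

YES

?Str vs !Str  ✓
  ?Str vs !Str  ✓
    rec Z vs rec Z  ✓ (μ self-dual)
      ?Unit vs !Unit  ✓
        ?Unit vs !Unit  ✓
          ?Unit vs !Unit  ✓
            Z vs Z  ✓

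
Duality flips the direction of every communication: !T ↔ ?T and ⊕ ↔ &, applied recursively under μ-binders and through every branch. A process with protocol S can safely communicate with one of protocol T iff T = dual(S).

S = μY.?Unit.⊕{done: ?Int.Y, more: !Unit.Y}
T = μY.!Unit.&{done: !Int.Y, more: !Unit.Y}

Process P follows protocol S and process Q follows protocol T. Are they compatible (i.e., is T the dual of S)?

μY vs μY  ✓ (μ self-dual)
  ?Unit vs !Unit  ✓
    ⊕{done,more} vs &{done,more}  ✓ labels match
      • done:
        ?Int vs !Int  ✓
          Y vs Y  ✓
      • more:
        !Unit vs !Unit  ✗ same direction on both sides — not dual

NO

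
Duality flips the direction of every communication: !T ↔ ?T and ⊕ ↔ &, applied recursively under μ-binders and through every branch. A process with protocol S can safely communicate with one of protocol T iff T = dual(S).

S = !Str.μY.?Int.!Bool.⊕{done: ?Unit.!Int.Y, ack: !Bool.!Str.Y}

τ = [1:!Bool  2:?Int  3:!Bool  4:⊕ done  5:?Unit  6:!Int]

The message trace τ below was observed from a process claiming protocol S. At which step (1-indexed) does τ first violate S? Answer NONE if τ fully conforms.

[1] got !Bool, protocol expects !Str  ✗

1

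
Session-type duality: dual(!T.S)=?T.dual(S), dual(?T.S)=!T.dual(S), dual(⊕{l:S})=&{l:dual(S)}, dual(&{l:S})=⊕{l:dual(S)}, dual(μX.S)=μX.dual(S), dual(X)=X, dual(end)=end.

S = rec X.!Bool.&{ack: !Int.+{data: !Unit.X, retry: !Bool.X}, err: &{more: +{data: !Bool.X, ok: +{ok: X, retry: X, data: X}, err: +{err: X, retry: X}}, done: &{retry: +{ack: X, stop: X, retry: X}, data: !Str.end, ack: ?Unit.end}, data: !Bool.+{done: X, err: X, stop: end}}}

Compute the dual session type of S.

rec X → rec X  (binder kept)
  !Bool → ?Bool
    &{ack,err} → +{ack,err}  (external→internal)
      • ack:
        !Int → ?Int
          +{data,retry} → &{data,retry}  (select→offer)
            • data:
              !Unit → ?Unit
                X self-dual
            • retry:
              !Bool → ?Bool
                X self-dual
      • err:
        &{more,done,data} → +{more,done,data}  (external→internal)
          • more:
            +{data,ok,err} → &{data,ok,err}  (select→offer)
              • data:
                !Bool → ?Bool
                  X self-dual
              • ok:
                +{ok,retry,data} → &{ok,retry,data}  (select→offer)
                  • ok:
                    X self-dual
                  • retry:
                    X self-dual
                  • data:
                    X self-dual
              • err:
                +{err,retry} → &{err,retry}  (select→offer)
                  • err:
                    X self-dual
                  • retry:
                    X self-dual
          • done:
            &{retry,data,ack} → +{retry,data,ack}  (external→internal)
              • retry:
                +{ack,stop,retry} → &{ack,stop,retry}  (select→offer)
                  • ack:
                    X self-dual
                  • stop:
                    X self-dual
                  • retry:
                    X self-dual
              • data:
                !Str → ?Str
                  end self-dual
              • ack:
                ?Unit → !Unit
                  end self-dual
          • data:
            !Bool → ?Bool
              +{done,err,stop} → &{done,err,stop}  (select→offer)
                • done:
                  X self-dual
                • err:
                  X self-dual
                • stop:
                  end self-dual

rec X.?Bool.+{ack: ?Int.&{data: ?Unit.X, retry: ?Bool.X}, err: +{more: &{data: ?Bool.X, ok: &{ok: X, retry: X, data: X}, err: &{err: X, retry: X}}, done: +{retry: &{ack: X, stop: X, retry: X}, data: ?Str.end, ack: !Unit.end}, data: ?Bool.&{done: X, err: X, stop: end}}}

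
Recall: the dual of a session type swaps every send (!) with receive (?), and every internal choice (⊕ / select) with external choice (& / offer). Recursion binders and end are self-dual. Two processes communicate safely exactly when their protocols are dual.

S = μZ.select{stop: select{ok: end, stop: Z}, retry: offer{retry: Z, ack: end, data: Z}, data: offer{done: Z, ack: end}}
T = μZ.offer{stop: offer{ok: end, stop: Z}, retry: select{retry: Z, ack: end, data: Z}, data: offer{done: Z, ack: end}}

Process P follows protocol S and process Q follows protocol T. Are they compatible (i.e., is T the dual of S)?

NO

μZ | μZ  match (binder kept)
  select{stop,retry,data} | offer{stop,retry,data}  match label sets agree
    [stop]
      select{ok,stop} | offer{ok,stop}  match label sets agree
        [ok]
          end | end  match
        [stop]
          Z | Z  match
    [retry]
      offer{retry,ack,data} | select{retry,ack,data}  match label sets agree
        [retry]
          Z | Z  match
        [ack]
          end | end  match
        [data]
          Z | Z  match
    [data]
      offer{done,ack} | offer{done,ack}  ✗ choice polarity not flipped — not dual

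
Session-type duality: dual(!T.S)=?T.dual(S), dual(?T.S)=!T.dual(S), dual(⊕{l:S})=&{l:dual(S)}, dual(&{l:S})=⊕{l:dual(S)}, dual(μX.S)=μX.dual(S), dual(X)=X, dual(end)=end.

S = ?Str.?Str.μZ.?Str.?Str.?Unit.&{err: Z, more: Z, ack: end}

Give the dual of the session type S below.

!Str.!Str.μZ.!Str.!Str.!Unit.⊕{err: Z, more: Z, ack: end}

?Str → !Str
  ?Str → !Str
    μZ → μZ  (rec unchanged)
      ?Str → !Str
        ?Str → !Str
          ?Unit → !Unit
            &{err,more,ack} → ⊕{err,more,ack}  (offer→select)
              • err:
                dual(Z) = Z
              • more:
                dual(Z) = Z
              • ack:
                dual(end) = end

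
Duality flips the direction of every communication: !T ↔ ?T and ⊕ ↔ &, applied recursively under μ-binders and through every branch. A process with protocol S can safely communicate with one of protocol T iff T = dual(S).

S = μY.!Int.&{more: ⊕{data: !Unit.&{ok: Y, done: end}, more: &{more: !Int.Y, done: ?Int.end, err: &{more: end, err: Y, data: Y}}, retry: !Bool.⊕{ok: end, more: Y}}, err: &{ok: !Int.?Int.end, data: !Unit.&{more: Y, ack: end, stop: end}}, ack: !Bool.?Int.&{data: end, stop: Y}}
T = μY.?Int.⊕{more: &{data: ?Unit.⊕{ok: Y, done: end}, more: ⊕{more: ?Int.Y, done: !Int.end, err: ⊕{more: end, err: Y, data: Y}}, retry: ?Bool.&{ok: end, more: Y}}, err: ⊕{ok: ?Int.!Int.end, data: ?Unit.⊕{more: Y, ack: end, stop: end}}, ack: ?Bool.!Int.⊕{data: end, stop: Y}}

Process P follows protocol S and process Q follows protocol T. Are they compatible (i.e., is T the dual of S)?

μY vs μY  match (binder kept)
  !Int vs ?Int  match
    &{more,err,ack} vs ⊕{more,err,ack}  match same labels
      • more:
        ⊕{data,more,retry} vs &{data,more,retry}  match same labels
          • data:
            !Unit vs ?Unit  match
              &{ok,done} vs ⊕{ok,done}  match same labels
                • ok:
                  Y vs Y  match
                • done:
                  end vs end  match
          • more:
            &{more,done,err} vs ⊕{more,done,err}  match same labels
              • more:
                !Int vs ?Int  match
                  Y vs Y  match
              • done:
                ?Int vs !Int  match
                  end vs end  match
              • err:
                &{more,err,data} vs ⊕{more,err,data}  match same labels
                  • more:
                    end vs end  match
                  • err:
                    Y vs Y  match
                  • data:
                    Y vs Y  match
          • retry:
            !Bool vs ?Bool  match
              ⊕{ok,more} vs &{ok,more}  match same labels
                • ok:
                  end vs end  match
                • more:
                  Y vs Y  match
      • err:
        &{ok,data} vs ⊕{ok,data}  match same labels
          • ok:
            !Int vs ?Int  match
              ?Int vs !Int  match
                end vs end  match
          • data:
            !Unit vs ?Unit  match
              &{more,ack,stop} vs ⊕{more,ack,stop}  match same labels
                • more:
                  Y vs Y  match
                • ack:
                  end vs end  match
                • stop:
                  end vs end  match
      • ack:
        !Bool vs ?Bool  match
          ?Int vs !Int  match
            &{data,stop} vs ⊕{data,stop}  match same labels
              • data:
                end vs end  match
              • stop:
                Y vs Y  match

YES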